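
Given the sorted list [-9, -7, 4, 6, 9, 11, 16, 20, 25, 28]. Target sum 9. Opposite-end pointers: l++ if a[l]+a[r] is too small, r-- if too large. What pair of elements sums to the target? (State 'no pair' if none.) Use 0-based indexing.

l=0 r=9: -9+28=19 >9, r--
l=0 r=8: -9+25=16 >9, r--
l=0 r=7: -9+20=11 >9, r--
l=0 r=6: -9+16=7 <9, l++
l=1 r=6: -7+16=9, found

(-7, 16)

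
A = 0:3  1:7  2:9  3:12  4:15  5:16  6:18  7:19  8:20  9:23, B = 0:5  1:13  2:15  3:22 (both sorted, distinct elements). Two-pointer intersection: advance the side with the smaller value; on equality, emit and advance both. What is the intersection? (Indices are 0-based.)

i=0 j=0: 3<5, i++
i=1 j=0: 7>5, j++
i=1 j=1: 7<13, i++
i=2 j=1: 9<13, i++
i=3 j=1: 12<13, i++
i=4 j=1: 15>13, j++
i=4 j=2: 15==15 emit, i++,j++
i=5 j=3: 16<22, i++
i=6 j=3: 18<22, i++
i=7 j=3: 19<22, i++
i=8 j=3: 20<22, i++
i=9 j=3: 23>22, j++

intersection = [15]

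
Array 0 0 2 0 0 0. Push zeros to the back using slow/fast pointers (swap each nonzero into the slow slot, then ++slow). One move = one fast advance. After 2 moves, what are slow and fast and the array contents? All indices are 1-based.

(s=1,f=1) a[fast]=0 → fast++
(s=1,f=2) a[fast]=0 → fast++

slow=1, fast=3, a=[0, 0, 2, 0, 0, 0]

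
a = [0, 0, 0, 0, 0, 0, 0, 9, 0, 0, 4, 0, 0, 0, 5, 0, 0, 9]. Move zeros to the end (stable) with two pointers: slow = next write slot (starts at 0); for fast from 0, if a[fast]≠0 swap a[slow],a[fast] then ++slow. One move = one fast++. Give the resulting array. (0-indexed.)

[9, 4, 5, 9, 0, 0, 0, 0, 0, 0, 0, 0, 0, 0, 0, 0, 0, 0]

slow=0 fast=0: a[fast]=0, fast++
slow=0 fast=1: a[fast]=0, fast++
slow=0 fast=2: a[fast]=0, fast++
slow=0 fast=3: a[fast]=0, fast++
slow=0 fast=4: a[fast]=0, fast++
slow=0 fast=5: a[fast]=0, fast++
slow=0 fast=6: a[fast]=0, fast++
slow=0 fast=7: a[fast]=9≠0 swap→a[0]=9, slow++,fast++
slow=1 fast=8: a[fast]=0, fast++
slow=1 fast=9: a[fast]=0, fast++
slow=1 fast=10: a[fast]=4≠0 swap→a[1]=4, slow++,fast++
slow=2 fast=11: a[fast]=0, fast++
slow=2 fast=12: a[fast]=0, fast++
slow=2 fast=13: a[fast]=0, fast++
slow=2 fast=14: a[fast]=5≠0 swap→a[2]=5, slow++,fast++
slow=3 fast=15: a[fast]=0, fast++
slow=3 fast=16: a[fast]=0, fast++
slow=3 fast=17: a[fast]=9≠0 swap→a[3]=9, slow++,fast++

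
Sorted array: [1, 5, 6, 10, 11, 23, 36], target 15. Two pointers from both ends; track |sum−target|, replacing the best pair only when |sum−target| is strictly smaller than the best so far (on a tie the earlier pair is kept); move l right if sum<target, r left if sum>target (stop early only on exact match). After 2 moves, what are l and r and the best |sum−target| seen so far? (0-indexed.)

[0,6] 1+36=37 d=22 * → r--
[0,5] 1+23=24 d=9 * → r--

l=0, r=4, best |Δ|=9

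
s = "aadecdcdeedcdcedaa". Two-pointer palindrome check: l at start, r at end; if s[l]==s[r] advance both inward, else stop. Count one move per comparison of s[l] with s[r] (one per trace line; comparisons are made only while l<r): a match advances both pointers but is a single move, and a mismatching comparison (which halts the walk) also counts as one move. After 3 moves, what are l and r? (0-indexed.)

l=0 r=17: 'a'=='a', l++,r--
l=1 r=16: 'a'=='a', l++,r--
l=2 r=15: 'd'=='d', l++,r--

l=3, r=14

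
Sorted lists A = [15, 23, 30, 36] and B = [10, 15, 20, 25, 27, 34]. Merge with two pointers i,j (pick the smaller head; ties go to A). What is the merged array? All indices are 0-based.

i=0 j=0: A[i]=15>B[j]=10 take 10, j++
i=0 j=1: A[i]=15<=B[j]=15 take 15, i++
i=1 j=1: A[i]=23>B[j]=15 take 15, j++
i=1 j=2: A[i]=23>B[j]=20 take 20, j++
i=1 j=3: A[i]=23<=B[j]=25 take 23, i++
i=2 j=3: A[i]=30>B[j]=25 take 25, j++
i=2 j=4: A[i]=30>B[j]=27 take 27, j++
i=2 j=5: A[i]=30<=B[j]=34 take 30, i++
i=3 j=5: A[i]=36>B[j]=34 take 34, j++
i=3 j=6: B done, take A[i]=36, i++

[10, 15, 15, 20, 23, 25, 27, 30, 34, 36]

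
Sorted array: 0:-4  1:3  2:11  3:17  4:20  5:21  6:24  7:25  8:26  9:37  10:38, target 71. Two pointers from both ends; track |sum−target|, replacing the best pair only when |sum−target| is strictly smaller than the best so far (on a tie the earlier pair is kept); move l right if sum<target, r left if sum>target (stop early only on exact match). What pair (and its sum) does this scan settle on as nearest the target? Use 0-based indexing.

[0,10] -4+38=34 d=37 * → l++
[1,10] 3+38=41 d=30 * → l++
[2,10] 11+38=49 d=22 * → l++
[3,10] 17+38=55 d=16 * → l++
[4,10] 20+38=58 d=13 * → l++
[5,10] 21+38=59 d=12 * → l++
[6,10] 24+38=62 d=9 * → l++
[7,10] 25+38=63 d=8 * → l++
[8,10] 26+38=64 d=7 * → l++
[9,10] 37+38=75 d=4 * → r--

pair (37, 38) with sum 75 (|Δ|=4)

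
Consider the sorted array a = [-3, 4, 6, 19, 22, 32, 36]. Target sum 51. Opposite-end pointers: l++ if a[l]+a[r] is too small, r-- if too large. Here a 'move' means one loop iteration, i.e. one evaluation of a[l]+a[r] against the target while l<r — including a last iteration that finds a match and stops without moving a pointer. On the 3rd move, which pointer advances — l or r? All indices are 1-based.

l

l=1 r=7: -3+36=33 <51, l++
l=2 r=7: 4+36=40 <51, l++
l=3 r=7: 6+36=42 <51, l++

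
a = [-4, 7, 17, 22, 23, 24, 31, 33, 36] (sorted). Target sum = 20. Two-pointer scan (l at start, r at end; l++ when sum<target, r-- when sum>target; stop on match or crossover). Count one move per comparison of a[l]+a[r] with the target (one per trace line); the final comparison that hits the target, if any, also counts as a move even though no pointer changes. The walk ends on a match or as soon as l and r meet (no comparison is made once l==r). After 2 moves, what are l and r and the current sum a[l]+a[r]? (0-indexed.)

l=0, r=6, sum=27

[0,8] -4+36=32 >20 → r--
[0,7] -4+33=29 >20 → r--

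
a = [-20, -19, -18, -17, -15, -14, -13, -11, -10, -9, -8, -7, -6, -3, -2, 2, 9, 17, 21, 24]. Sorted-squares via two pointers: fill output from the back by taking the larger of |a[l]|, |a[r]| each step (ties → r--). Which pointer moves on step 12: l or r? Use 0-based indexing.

l

[0,19] |-20|<=|24| out[19]=576 → r--
[0,18] |-20|<=|21| out[18]=441 → r--
[0,17] |-20|>|17| out[17]=400 → l++
[1,17] |-19|>|17| out[16]=361 → l++
[2,17] |-18|>|17| out[15]=324 → l++
[3,17] |-17|<=|17| out[14]=289 → r--
[3,16] |-17|>|9| out[13]=289 → l++
[4,16] |-15|>|9| out[12]=225 → l++
[5,16] |-14|>|9| out[11]=196 → l++
[6,16] |-13|>|9| out[10]=169 → l++
[7,16] |-11|>|9| out[9]=121 → l++
[8,16] |-10|>|9| out[8]=100 → l++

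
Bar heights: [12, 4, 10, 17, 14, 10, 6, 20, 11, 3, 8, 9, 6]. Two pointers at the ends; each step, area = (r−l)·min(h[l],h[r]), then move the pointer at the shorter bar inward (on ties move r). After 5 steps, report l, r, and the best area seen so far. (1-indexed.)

l=1 r=13: min(12,6)*12=72 best=72 *, r--
l=1 r=12: min(12,9)*11=99 best=99 *, r--
l=1 r=11: min(12,8)*10=80 best=99, r--
l=1 r=10: min(12,3)*9=27 best=99, r--
l=1 r=9: min(12,11)*8=88 best=99, r--

l=1, r=8, best area=99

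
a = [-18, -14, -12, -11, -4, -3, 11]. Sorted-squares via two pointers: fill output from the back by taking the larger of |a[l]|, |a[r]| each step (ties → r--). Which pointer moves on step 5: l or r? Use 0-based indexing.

l=0 r=6: |-18|>|11| out[6]=324, l++
l=1 r=6: |-14|>|11| out[5]=196, l++
l=2 r=6: |-12|>|11| out[4]=144, l++
l=3 r=6: |-11|<=|11| out[3]=121, r--
l=3 r=5: |-11|>|-3| out[2]=121, l++

l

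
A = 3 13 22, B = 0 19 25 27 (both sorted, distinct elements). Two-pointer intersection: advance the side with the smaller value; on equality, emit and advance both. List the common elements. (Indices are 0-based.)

intersection = []

i=0 j=0: 3>0, j++
i=0 j=1: 3<19, i++
i=1 j=1: 13<19, i++
i=2 j=1: 22>19, j++
i=2 j=2: 22<25, i++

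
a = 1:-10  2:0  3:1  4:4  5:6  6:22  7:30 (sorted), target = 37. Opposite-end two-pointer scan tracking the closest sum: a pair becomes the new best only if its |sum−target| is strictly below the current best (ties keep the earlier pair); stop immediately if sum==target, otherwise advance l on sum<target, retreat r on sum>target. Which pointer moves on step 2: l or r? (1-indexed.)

l=1 r=7: -10+30=20 d=17 *, l++
l=2 r=7: 0+30=30 d=7 *, l++

l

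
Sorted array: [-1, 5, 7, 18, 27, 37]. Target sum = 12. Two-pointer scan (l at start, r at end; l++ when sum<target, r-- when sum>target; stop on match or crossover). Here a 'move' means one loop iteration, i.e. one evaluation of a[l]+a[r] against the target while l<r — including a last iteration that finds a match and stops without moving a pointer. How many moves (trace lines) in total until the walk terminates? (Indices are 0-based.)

[0,5] -1+37=36 >12 → r--
[0,4] -1+27=26 >12 → r--
[0,3] -1+18=17 >12 → r--
[0,2] -1+7=6 <12 → l++
[1,2] 5+7=12 → found

5 moves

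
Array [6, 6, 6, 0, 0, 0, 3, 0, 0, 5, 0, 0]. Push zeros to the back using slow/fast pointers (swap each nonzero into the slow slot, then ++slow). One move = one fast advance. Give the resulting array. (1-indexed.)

(s=1,f=1) a[fast]=6≠0 swap→a[1]=6 → slow++,fast++
(s=2,f=2) a[fast]=6≠0 swap→a[2]=6 → slow++,fast++
(s=3,f=3) a[fast]=6≠0 swap→a[3]=6 → slow++,fast++
(s=4,f=4) a[fast]=0 → fast++
(s=4,f=5) a[fast]=0 → fast++
(s=4,f=6) a[fast]=0 → fast++
(s=4,f=7) a[fast]=3≠0 swap→a[4]=3 → slow++,fast++
(s=5,f=8) a[fast]=0 → fast++
(s=5,f=9) a[fast]=0 → fast++
(s=5,f=10) a[fast]=5≠0 swap→a[5]=5 → slow++,fast++
(s=6,f=11) a[fast]=0 → fast++
(s=6,f=12) a[fast]=0 → fast++

[6, 6, 6, 3, 5, 0, 0, 0, 0, 0, 0, 0]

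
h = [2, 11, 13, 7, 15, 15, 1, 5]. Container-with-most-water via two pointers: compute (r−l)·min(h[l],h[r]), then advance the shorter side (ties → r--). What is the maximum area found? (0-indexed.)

l=0 r=7: min(2,5)*7=14 best=14 *, l++
l=1 r=7: min(11,5)*6=30 best=30 *, r--
l=1 r=6: min(11,1)*5=5 best=30, r--
l=1 r=5: min(11,15)*4=44 best=44 *, l++
l=2 r=5: min(13,15)*3=39 best=44, l++
l=3 r=5: min(7,15)*2=14 best=44, l++
l=4 r=5: min(15,15)*1=15 best=44, r--

max area = 44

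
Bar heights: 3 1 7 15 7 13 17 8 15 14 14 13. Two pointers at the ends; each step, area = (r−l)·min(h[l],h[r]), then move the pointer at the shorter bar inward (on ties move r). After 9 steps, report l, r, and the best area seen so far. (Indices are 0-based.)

l=4, r=6, best area=104

[0,11] min(3,13)*11=33 best=33 * → l++
[1,11] min(1,13)*10=10 best=33 → l++
[2,11] min(7,13)*9=63 best=63 * → l++
[3,11] min(15,13)*8=104 best=104 * → r--
[3,10] min(15,14)*7=98 best=104 → r--
[3,9] min(15,14)*6=84 best=104 → r--
[3,8] min(15,15)*5=75 best=104 → r--
[3,7] min(15,8)*4=32 best=104 → r--
[3,6] min(15,17)*3=45 best=104 → l++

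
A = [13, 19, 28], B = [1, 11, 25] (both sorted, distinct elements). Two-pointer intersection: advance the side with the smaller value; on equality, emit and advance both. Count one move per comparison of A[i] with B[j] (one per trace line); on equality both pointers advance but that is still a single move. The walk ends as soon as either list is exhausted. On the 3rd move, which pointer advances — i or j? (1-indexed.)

i

[i=1,j=1] 13>1 → j++
[i=1,j=2] 13>11 → j++
[i=1,j=3] 13<25 → i++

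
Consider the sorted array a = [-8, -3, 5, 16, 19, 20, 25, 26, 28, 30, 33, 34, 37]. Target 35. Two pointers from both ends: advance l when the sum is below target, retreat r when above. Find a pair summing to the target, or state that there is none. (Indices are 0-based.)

(5, 30)

l=0 r=12: -8+37=29 <35, l++
l=1 r=12: -3+37=34 <35, l++
l=2 r=12: 5+37=42 >35, r--
l=2 r=11: 5+34=39 >35, r--
l=2 r=10: 5+33=38 >35, r--
l=2 r=9: 5+30=35, found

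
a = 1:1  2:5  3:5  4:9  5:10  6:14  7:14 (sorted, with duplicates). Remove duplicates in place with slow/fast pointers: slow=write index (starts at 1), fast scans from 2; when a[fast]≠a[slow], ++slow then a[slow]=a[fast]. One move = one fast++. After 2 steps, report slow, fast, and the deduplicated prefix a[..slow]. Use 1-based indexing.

(s=1,f=2) a[fast]=5≠a[slow]=1 write a[2]=5 → slow++,fast++
(s=2,f=3) a[fast]=5=a[slow] dup → fast++

slow=2, fast=4, prefix=[1, 5]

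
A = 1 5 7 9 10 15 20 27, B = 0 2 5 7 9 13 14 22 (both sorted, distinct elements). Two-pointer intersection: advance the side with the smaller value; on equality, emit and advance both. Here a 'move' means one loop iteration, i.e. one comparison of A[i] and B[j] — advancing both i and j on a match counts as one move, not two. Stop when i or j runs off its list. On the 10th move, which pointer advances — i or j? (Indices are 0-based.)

i=0 j=0: 1>0, j++
i=0 j=1: 1<2, i++
i=1 j=1: 5>2, j++
i=1 j=2: 5==5 emit, i++,j++
i=2 j=3: 7==7 emit, i++,j++
i=3 j=4: 9==9 emit, i++,j++
i=4 j=5: 10<13, i++
i=5 j=5: 15>13, j++
i=5 j=6: 15>14, j++
i=5 j=7: 15<22, i++

i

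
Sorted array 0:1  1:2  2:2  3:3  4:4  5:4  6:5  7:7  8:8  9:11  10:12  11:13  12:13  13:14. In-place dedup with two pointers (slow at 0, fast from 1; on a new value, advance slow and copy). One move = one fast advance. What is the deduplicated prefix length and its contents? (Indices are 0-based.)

(s=0,f=1) a[fast]=2≠a[slow]=1 write a[1]=2 → slow++,fast++
(s=1,f=2) a[fast]=2=a[slow] dup → fast++
(s=1,f=3) a[fast]=3≠a[slow]=2 write a[2]=3 → slow++,fast++
(s=2,f=4) a[fast]=4≠a[slow]=3 write a[3]=4 → slow++,fast++
(s=3,f=5) a[fast]=4=a[slow] dup → fast++
(s=3,f=6) a[fast]=5≠a[slow]=4 write a[4]=5 → slow++,fast++
(s=4,f=7) a[fast]=7≠a[slow]=5 write a[5]=7 → slow++,fast++
(s=5,f=8) a[fast]=8≠a[slow]=7 write a[6]=8 → slow++,fast++
(s=6,f=9) a[fast]=11≠a[slow]=8 write a[7]=11 → slow++,fast++
(s=7,f=10) a[fast]=12≠a[slow]=11 write a[8]=12 → slow++,fast++
(s=8,f=11) a[fast]=13≠a[slow]=12 write a[9]=13 → slow++,fast++
(s=9,f=12) a[fast]=13=a[slow] dup → fast++
(s=9,f=13) a[fast]=14≠a[slow]=13 write a[10]=14 → slow++,fast++

length 11; prefix = [1, 2, 3, 4, 5, 7, 8, 11, 12, 13, 14]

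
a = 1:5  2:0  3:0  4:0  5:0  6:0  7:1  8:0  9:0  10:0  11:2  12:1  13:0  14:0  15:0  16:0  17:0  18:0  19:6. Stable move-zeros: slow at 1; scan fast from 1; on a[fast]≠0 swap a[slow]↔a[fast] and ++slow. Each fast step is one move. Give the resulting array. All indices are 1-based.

[5, 1, 2, 1, 6, 0, 0, 0, 0, 0, 0, 0, 0, 0, 0, 0, 0, 0, 0]

(s=1,f=1) a[fast]=5≠0 swap→a[1]=5 → slow++,fast++
(s=2,f=2) a[fast]=0 → fast++
(s=2,f=3) a[fast]=0 → fast++
(s=2,f=4) a[fast]=0 → fast++
(s=2,f=5) a[fast]=0 → fast++
(s=2,f=6) a[fast]=0 → fast++
(s=2,f=7) a[fast]=1≠0 swap→a[2]=1 → slow++,fast++
(s=3,f=8) a[fast]=0 → fast++
(s=3,f=9) a[fast]=0 → fast++
(s=3,f=10) a[fast]=0 → fast++
(s=3,f=11) a[fast]=2≠0 swap→a[3]=2 → slow++,fast++
(s=4,f=12) a[fast]=1≠0 swap→a[4]=1 → slow++,fast++
(s=5,f=13) a[fast]=0 → fast++
(s=5,f=14) a[fast]=0 → fast++
(s=5,f=15) a[fast]=0 → fast++
(s=5,f=16) a[fast]=0 → fast++
(s=5,f=17) a[fast]=0 → fast++
(s=5,f=18) a[fast]=0 → fast++
(s=5,f=19) a[fast]=6≠0 swap→a[5]=6 → slow++,fast++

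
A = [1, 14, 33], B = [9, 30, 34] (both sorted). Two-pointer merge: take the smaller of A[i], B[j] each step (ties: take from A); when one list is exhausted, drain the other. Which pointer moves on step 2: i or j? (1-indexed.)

[i=1,j=1] A[i]=1<=B[j]=9 take 1 → i++
[i=2,j=1] A[i]=14>B[j]=9 take 9 → j++

j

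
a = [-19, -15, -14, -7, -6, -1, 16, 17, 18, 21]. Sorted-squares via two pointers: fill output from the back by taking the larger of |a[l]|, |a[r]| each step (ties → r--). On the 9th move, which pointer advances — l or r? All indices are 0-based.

l

l=0 r=9: |-19|<=|21| out[9]=441, r--
l=0 r=8: |-19|>|18| out[8]=361, l++
l=1 r=8: |-15|<=|18| out[7]=324, r--
l=1 r=7: |-15|<=|17| out[6]=289, r--
l=1 r=6: |-15|<=|16| out[5]=256, r--
l=1 r=5: |-15|>|-1| out[4]=225, l++
l=2 r=5: |-14|>|-1| out[3]=196, l++
l=3 r=5: |-7|>|-1| out[2]=49, l++
l=4 r=5: |-6|>|-1| out[1]=36, l++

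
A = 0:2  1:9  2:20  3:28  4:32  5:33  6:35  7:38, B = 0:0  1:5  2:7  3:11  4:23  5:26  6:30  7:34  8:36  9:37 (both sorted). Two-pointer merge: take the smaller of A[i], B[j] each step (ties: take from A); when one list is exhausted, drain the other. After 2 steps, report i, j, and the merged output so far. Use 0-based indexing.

i=1, j=1, merged so far=[0, 2]

i=0 j=0: A[i]=2>B[j]=0 take 0, j++
i=0 j=1: A[i]=2<=B[j]=5 take 2, i++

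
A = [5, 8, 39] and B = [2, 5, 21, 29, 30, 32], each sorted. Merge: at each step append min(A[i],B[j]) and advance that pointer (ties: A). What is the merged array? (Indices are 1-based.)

[i=1,j=1] A[i]=5>B[j]=2 take 2 → j++
[i=1,j=2] A[i]=5<=B[j]=5 take 5 → i++
[i=2,j=2] A[i]=8>B[j]=5 take 5 → j++
[i=2,j=3] A[i]=8<=B[j]=21 take 8 → i++
[i=3,j=3] A[i]=39>B[j]=21 take 21 → j++
[i=3,j=4] A[i]=39>B[j]=29 take 29 → j++
[i=3,j=5] A[i]=39>B[j]=30 take 30 → j++
[i=3,j=6] A[i]=39>B[j]=32 take 32 → j++
[i=3,j=7] B done, take A[i]=39 → i++

[2, 5, 5, 8, 21, 29, 30, 32, 39]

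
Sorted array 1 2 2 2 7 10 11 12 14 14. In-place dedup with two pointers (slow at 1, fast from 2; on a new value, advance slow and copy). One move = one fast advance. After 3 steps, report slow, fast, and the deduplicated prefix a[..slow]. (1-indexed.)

slow=2, fast=5, prefix=[1, 2]

(s=1,f=2) a[fast]=2≠a[slow]=1 write a[2]=2 → slow++,fast++
(s=2,f=3) a[fast]=2=a[slow] dup → fast++
(s=2,f=4) a[fast]=2=a[slow] dup → fast++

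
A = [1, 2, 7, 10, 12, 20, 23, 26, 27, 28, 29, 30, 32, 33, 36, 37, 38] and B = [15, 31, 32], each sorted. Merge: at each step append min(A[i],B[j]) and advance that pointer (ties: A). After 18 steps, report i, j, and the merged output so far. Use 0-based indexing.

i=15, j=3, merged so far=[1, 2, 7, 10, 12, 15, 20, 23, 26, 27, 28, 29, 30, 31, 32, 32, 33, 36]

i=0 j=0: A[i]=1<=B[j]=15 take 1, i++
i=1 j=0: A[i]=2<=B[j]=15 take 2, i++
i=2 j=0: A[i]=7<=B[j]=15 take 7, i++
i=3 j=0: A[i]=10<=B[j]=15 take 10, i++
i=4 j=0: A[i]=12<=B[j]=15 take 12, i++
i=5 j=0: A[i]=20>B[j]=15 take 15, j++
i=5 j=1: A[i]=20<=B[j]=31 take 20, i++
i=6 j=1: A[i]=23<=B[j]=31 take 23, i++
i=7 j=1: A[i]=26<=B[j]=31 take 26, i++
i=8 j=1: A[i]=27<=B[j]=31 take 27, i++
i=9 j=1: A[i]=28<=B[j]=31 take 28, i++
i=10 j=1: A[i]=29<=B[j]=31 take 29, i++
i=11 j=1: A[i]=30<=B[j]=31 take 30, i++
i=12 j=1: A[i]=32>B[j]=31 take 31, j++
i=12 j=2: A[i]=32<=B[j]=32 take 32, i++
i=13 j=2: A[i]=33>B[j]=32 take 32, j++
i=13 j=3: B done, take A[i]=33, i++
i=14 j=3: B done, take A[i]=36, i++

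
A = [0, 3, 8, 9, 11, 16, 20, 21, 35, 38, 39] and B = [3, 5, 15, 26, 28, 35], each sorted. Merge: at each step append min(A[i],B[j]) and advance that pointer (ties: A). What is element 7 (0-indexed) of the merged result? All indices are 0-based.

merged[7] = 15

i=0 j=0: A[i]=0<=B[j]=3 take 0, i++
i=1 j=0: A[i]=3<=B[j]=3 take 3, i++
i=2 j=0: A[i]=8>B[j]=3 take 3, j++
i=2 j=1: A[i]=8>B[j]=5 take 5, j++
i=2 j=2: A[i]=8<=B[j]=15 take 8, i++
i=3 j=2: A[i]=9<=B[j]=15 take 9, i++
i=4 j=2: A[i]=11<=B[j]=15 take 11, i++
i=5 j=2: A[i]=16>B[j]=15 take 15, j++
i=5 j=3: A[i]=16<=B[j]=26 take 16, i++
i=6 j=3: A[i]=20<=B[j]=26 take 20, i++
i=7 j=3: A[i]=21<=B[j]=26 take 21, i++
i=8 j=3: A[i]=35>B[j]=26 take 26, j++
i=8 j=4: A[i]=35>B[j]=28 take 28, j++
i=8 j=5: A[i]=35<=B[j]=35 take 35, i++
i=9 j=5: A[i]=38>B[j]=35 take 35, j++
i=9 j=6: B done, take A[i]=38, i++
i=10 j=6: B done, take A[i]=39, i++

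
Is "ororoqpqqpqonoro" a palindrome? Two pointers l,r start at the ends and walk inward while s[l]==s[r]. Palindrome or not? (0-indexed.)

not a palindrome (mismatch at 3,12)

l=0 r=15: 'o'=='o', l++,r--
l=1 r=14: 'r'=='r', l++,r--
l=2 r=13: 'o'=='o', l++,r--
l=3 r=12: 'r'!='n', stop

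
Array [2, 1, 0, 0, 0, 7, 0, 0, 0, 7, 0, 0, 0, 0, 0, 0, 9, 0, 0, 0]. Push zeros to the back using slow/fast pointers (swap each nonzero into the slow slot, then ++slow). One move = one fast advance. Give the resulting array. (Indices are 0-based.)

slow=0 fast=0: a[fast]=2≠0 swap→a[0]=2, slow++,fast++
slow=1 fast=1: a[fast]=1≠0 swap→a[1]=1, slow++,fast++
slow=2 fast=2: a[fast]=0, fast++
slow=2 fast=3: a[fast]=0, fast++
slow=2 fast=4: a[fast]=0, fast++
slow=2 fast=5: a[fast]=7≠0 swap→a[2]=7, slow++,fast++
slow=3 fast=6: a[fast]=0, fast++
slow=3 fast=7: a[fast]=0, fast++
slow=3 fast=8: a[fast]=0, fast++
slow=3 fast=9: a[fast]=7≠0 swap→a[3]=7, slow++,fast++
slow=4 fast=10: a[fast]=0, fast++
slow=4 fast=11: a[fast]=0, fast++
slow=4 fast=12: a[fast]=0, fast++
slow=4 fast=13: a[fast]=0, fast++
slow=4 fast=14: a[fast]=0, fast++
slow=4 fast=15: a[fast]=0, fast++
slow=4 fast=16: a[fast]=9≠0 swap→a[4]=9, slow++,fast++
slow=5 fast=17: a[fast]=0, fast++
slow=5 fast=18: a[fast]=0, fast++
slow=5 fast=19: a[fast]=0, fast++

[2, 1, 7, 7, 9, 0, 0, 0, 0, 0, 0, 0, 0, 0, 0, 0, 0, 0, 0, 0]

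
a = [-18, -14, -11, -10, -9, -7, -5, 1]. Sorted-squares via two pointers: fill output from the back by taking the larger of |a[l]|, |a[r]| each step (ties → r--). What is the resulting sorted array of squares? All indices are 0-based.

[1, 25, 49, 81, 100, 121, 196, 324]

l=0 r=7: |-18|>|1| out[7]=324, l++
l=1 r=7: |-14|>|1| out[6]=196, l++
l=2 r=7: |-11|>|1| out[5]=121, l++
l=3 r=7: |-10|>|1| out[4]=100, l++
l=4 r=7: |-9|>|1| out[3]=81, l++
l=5 r=7: |-7|>|1| out[2]=49, l++
l=6 r=7: |-5|>|1| out[1]=25, l++
l=7 r=7: |1|<=|1| out[0]=1, r--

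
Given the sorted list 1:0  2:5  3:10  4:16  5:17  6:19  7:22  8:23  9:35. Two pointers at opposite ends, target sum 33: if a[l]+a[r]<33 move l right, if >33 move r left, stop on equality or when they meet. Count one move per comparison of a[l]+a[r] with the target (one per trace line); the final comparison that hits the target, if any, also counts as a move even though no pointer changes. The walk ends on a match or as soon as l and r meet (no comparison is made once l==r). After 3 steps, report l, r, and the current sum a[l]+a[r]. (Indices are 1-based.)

[1,9] 0+35=35 >33 → r--
[1,8] 0+23=23 <33 → l++
[2,8] 5+23=28 <33 → l++

l=3, r=8, sum=33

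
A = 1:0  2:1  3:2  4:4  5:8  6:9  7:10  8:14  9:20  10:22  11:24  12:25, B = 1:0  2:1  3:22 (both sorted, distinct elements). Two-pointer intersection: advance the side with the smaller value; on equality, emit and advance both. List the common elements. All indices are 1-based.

[i=1,j=1] 0==0 emit → i++,j++
[i=2,j=2] 1==1 emit → i++,j++
[i=3,j=3] 2<22 → i++
[i=4,j=3] 4<22 → i++
[i=5,j=3] 8<22 → i++
[i=6,j=3] 9<22 → i++
[i=7,j=3] 10<22 → i++
[i=8,j=3] 14<22 → i++
[i=9,j=3] 20<22 → i++
[i=10,j=3] 22==22 emit → i++,j++

intersection = [0, 1, 22]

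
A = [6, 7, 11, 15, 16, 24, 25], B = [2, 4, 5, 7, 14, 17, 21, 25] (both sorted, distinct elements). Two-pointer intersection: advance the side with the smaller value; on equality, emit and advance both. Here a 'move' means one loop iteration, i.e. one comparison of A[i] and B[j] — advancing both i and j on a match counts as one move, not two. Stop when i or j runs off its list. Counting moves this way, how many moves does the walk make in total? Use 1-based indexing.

13 moves

[i=1,j=1] 6>2 → j++
[i=1,j=2] 6>4 → j++
[i=1,j=3] 6>5 → j++
[i=1,j=4] 6<7 → i++
[i=2,j=4] 7==7 emit → i++,j++
[i=3,j=5] 11<14 → i++
[i=4,j=5] 15>14 → j++
[i=4,j=6] 15<17 → i++
[i=5,j=6] 16<17 → i++
[i=6,j=6] 24>17 → j++
[i=6,j=7] 24>21 → j++
[i=6,j=8] 24<25 → i++
[i=7,j=8] 25==25 emit → i++,j++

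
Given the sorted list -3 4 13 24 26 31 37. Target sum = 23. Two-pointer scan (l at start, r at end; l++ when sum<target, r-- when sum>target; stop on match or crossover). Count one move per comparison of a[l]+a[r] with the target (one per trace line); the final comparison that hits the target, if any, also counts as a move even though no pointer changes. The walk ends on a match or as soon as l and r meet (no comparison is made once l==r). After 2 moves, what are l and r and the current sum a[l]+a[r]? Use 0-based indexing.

[0,6] -3+37=34 >23 → r--
[0,5] -3+31=28 >23 → r--

l=0, r=4, sum=23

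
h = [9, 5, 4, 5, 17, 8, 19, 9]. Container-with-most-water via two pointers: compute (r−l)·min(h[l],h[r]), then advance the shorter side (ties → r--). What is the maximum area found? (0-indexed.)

l=0 r=7: min(9,9)*7=63 best=63 *, r--
l=0 r=6: min(9,19)*6=54 best=63, l++
l=1 r=6: min(5,19)*5=25 best=63, l++
l=2 r=6: min(4,19)*4=16 best=63, l++
l=3 r=6: min(5,19)*3=15 best=63, l++
l=4 r=6: min(17,19)*2=34 best=63, l++
l=5 r=6: min(8,19)*1=8 best=63, l++

max area = 63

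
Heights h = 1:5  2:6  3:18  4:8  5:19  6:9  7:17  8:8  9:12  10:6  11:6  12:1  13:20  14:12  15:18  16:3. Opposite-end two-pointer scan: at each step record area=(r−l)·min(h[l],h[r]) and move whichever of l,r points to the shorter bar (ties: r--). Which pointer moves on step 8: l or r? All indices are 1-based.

l

[1,16] min(5,3)*15=45 best=45 * → r--
[1,15] min(5,18)*14=70 best=70 * → l++
[2,15] min(6,18)*13=78 best=78 * → l++
[3,15] min(18,18)*12=216 best=216 * → r--
[3,14] min(18,12)*11=132 best=216 → r--
[3,13] min(18,20)*10=180 best=216 → l++
[4,13] min(8,20)*9=72 best=216 → l++
[5,13] min(19,20)*8=152 best=216 → l++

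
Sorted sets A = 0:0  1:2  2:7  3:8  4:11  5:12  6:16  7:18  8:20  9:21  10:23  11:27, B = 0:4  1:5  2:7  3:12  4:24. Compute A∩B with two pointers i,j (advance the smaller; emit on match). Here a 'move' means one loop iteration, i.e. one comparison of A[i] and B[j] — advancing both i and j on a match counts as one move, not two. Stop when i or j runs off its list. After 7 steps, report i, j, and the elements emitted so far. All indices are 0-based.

i=0 j=0: 0<4, i++
i=1 j=0: 2<4, i++
i=2 j=0: 7>4, j++
i=2 j=1: 7>5, j++
i=2 j=2: 7==7 emit, i++,j++
i=3 j=3: 8<12, i++
i=4 j=3: 11<12, i++

i=5, j=3, emitted=[7]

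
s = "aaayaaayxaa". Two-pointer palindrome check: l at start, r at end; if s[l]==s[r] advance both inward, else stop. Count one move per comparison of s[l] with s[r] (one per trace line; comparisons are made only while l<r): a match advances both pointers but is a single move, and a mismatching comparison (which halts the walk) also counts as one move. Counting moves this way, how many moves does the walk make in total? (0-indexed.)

[0,10] 'a'=='a' → l++,r--
[1,9] 'a'=='a' → l++,r--
[2,8] 'a'!='x' → stop

3 moves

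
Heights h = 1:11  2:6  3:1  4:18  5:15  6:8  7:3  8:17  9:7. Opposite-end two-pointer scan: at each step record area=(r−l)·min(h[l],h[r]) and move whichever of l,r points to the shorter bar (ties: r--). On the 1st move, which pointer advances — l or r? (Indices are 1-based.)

r

[1,9] min(11,7)*8=56 best=56 * → r--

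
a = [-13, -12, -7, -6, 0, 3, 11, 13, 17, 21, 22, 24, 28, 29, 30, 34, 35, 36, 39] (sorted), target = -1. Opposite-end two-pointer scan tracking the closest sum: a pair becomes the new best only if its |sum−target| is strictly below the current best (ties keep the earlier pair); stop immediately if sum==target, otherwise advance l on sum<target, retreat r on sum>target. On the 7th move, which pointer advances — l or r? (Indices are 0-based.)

r

l=0 r=18: -13+39=26 d=27 *, r--
l=0 r=17: -13+36=23 d=24 *, r--
l=0 r=16: -13+35=22 d=23 *, r--
l=0 r=15: -13+34=21 d=22 *, r--
l=0 r=14: -13+30=17 d=18 *, r--
l=0 r=13: -13+29=16 d=17 *, r--
l=0 r=12: -13+28=15 d=16 *, r--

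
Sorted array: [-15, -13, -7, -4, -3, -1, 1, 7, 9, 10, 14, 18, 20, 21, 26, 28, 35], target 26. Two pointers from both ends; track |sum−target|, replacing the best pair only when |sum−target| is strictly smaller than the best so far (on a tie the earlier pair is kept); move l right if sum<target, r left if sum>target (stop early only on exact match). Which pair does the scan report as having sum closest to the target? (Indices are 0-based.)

pair (-3, 28) with sum 25 (|Δ|=1)

l=0 r=16: -15+35=20 d=6 *, l++
l=1 r=16: -13+35=22 d=4 *, l++
l=2 r=16: -7+35=28 d=2 *, r--
l=2 r=15: -7+28=21 d=5, l++
l=3 r=15: -4+28=24 d=2, l++
l=4 r=15: -3+28=25 d=1 *, l++
l=5 r=15: -1+28=27 d=1, r--
l=5 r=14: -1+26=25 d=1, l++
l=6 r=14: 1+26=27 d=1, r--
l=6 r=13: 1+21=22 d=4, l++
l=7 r=13: 7+21=28 d=2, r--
l=7 r=12: 7+20=27 d=1, r--
l=7 r=11: 7+18=25 d=1, l++
l=8 r=11: 9+18=27 d=1, r--
l=8 r=10: 9+14=23 d=3, l++
l=9 r=10: 10+14=24 d=2, l++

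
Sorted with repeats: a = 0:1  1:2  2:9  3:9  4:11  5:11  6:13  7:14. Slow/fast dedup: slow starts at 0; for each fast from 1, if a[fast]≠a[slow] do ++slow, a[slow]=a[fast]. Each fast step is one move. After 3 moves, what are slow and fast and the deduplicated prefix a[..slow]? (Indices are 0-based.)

slow=2, fast=4, prefix=[1, 2, 9]

slow=0 fast=1: a[fast]=2≠a[slow]=1 write a[1]=2, slow++,fast++
slow=1 fast=2: a[fast]=9≠a[slow]=2 write a[2]=9, slow++,fast++
slow=2 fast=3: a[fast]=9=a[slow] dup, fast++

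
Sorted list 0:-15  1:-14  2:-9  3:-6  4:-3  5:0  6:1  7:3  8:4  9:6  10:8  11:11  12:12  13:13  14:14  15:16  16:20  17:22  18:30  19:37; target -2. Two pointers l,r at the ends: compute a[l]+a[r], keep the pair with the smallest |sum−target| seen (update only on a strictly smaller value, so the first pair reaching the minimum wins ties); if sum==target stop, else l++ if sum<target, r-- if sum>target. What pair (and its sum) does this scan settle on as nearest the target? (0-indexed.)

pair (-15, 13) with sum -2 (|Δ|=0)

l=0 r=19: -15+37=22 d=24 *, r--
l=0 r=18: -15+30=15 d=17 *, r--
l=0 r=17: -15+22=7 d=9 *, r--
l=0 r=16: -15+20=5 d=7 *, r--
l=0 r=15: -15+16=1 d=3 *, r--
l=0 r=14: -15+14=-1 d=1 *, r--
l=0 r=13: -15+13=-2 d=0 *, stop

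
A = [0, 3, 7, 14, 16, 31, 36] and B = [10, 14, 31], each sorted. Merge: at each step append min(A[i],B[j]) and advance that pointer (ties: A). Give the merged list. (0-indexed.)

[i=0,j=0] A[i]=0<=B[j]=10 take 0 → i++
[i=1,j=0] A[i]=3<=B[j]=10 take 3 → i++
[i=2,j=0] A[i]=7<=B[j]=10 take 7 → i++
[i=3,j=0] A[i]=14>B[j]=10 take 10 → j++
[i=3,j=1] A[i]=14<=B[j]=14 take 14 → i++
[i=4,j=1] A[i]=16>B[j]=14 take 14 → j++
[i=4,j=2] A[i]=16<=B[j]=31 take 16 → i++
[i=5,j=2] A[i]=31<=B[j]=31 take 31 → i++
[i=6,j=2] A[i]=36>B[j]=31 take 31 → j++
[i=6,j=3] B done, take A[i]=36 → i++

[0, 3, 7, 10, 14, 14, 16, 31, 31, 36]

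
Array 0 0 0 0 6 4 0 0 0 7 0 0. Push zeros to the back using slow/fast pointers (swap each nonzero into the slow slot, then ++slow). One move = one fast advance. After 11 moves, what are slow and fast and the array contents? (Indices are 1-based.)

slow=4, fast=12, a=[6, 4, 7, 0, 0, 0, 0, 0, 0, 0, 0, 0]

(s=1,f=1) a[fast]=0 → fast++
(s=1,f=2) a[fast]=0 → fast++
(s=1,f=3) a[fast]=0 → fast++
(s=1,f=4) a[fast]=0 → fast++
(s=1,f=5) a[fast]=6≠0 swap→a[1]=6 → slow++,fast++
(s=2,f=6) a[fast]=4≠0 swap→a[2]=4 → slow++,fast++
(s=3,f=7) a[fast]=0 → fast++
(s=3,f=8) a[fast]=0 → fast++
(s=3,f=9) a[fast]=0 → fast++
(s=3,f=10) a[fast]=7≠0 swap→a[3]=7 → slow++,fast++
(s=4,f=11) a[fast]=0 → fast++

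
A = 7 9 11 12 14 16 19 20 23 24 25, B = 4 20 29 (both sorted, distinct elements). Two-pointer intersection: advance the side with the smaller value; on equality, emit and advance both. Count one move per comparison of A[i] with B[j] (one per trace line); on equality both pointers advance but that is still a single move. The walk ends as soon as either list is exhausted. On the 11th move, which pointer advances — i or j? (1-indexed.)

i=1 j=1: 7>4, j++
i=1 j=2: 7<20, i++
i=2 j=2: 9<20, i++
i=3 j=2: 11<20, i++
i=4 j=2: 12<20, i++
i=5 j=2: 14<20, i++
i=6 j=2: 16<20, i++
i=7 j=2: 19<20, i++
i=8 j=2: 20==20 emit, i++,j++
i=9 j=3: 23<29, i++
i=10 j=3: 24<29, i++

i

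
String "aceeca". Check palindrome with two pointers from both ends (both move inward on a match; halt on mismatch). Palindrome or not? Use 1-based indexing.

l=1 r=6: 'a'=='a', l++,r--
l=2 r=5: 'c'=='c', l++,r--
l=3 r=4: 'e'=='e', l++,r--

palindrome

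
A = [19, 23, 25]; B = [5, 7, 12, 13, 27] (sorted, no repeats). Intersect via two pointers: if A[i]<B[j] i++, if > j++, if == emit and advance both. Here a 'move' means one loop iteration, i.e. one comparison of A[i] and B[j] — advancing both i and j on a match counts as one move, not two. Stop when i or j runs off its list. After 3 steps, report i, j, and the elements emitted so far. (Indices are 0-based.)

i=0, j=3, emitted=[]

[i=0,j=0] 19>5 → j++
[i=0,j=1] 19>7 → j++
[i=0,j=2] 19>12 → j++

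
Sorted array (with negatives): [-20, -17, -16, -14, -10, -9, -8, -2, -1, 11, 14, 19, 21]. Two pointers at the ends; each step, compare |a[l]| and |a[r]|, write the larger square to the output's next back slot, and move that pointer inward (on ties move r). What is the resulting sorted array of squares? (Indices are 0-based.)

[0,12] |-20|<=|21| out[12]=441 → r--
[0,11] |-20|>|19| out[11]=400 → l++
[1,11] |-17|<=|19| out[10]=361 → r--
[1,10] |-17|>|14| out[9]=289 → l++
[2,10] |-16|>|14| out[8]=256 → l++
[3,10] |-14|<=|14| out[7]=196 → r--
[3,9] |-14|>|11| out[6]=196 → l++
[4,9] |-10|<=|11| out[5]=121 → r--
[4,8] |-10|>|-1| out[4]=100 → l++
[5,8] |-9|>|-1| out[3]=81 → l++
[6,8] |-8|>|-1| out[2]=64 → l++
[7,8] |-2|>|-1| out[1]=4 → l++
[8,8] |-1|<=|-1| out[0]=1 → r--

[1, 4, 64, 81, 100, 121, 196, 196, 256, 289, 361, 400, 441]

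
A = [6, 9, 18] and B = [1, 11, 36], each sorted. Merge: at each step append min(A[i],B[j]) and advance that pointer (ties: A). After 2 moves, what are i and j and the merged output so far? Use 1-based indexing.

i=1 j=1: A[i]=6>B[j]=1 take 1, j++
i=1 j=2: A[i]=6<=B[j]=11 take 6, i++

i=2, j=2, merged so far=[1, 6]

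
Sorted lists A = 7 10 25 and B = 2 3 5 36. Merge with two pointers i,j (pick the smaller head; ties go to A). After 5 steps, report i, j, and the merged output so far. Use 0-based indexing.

i=0 j=0: A[i]=7>B[j]=2 take 2, j++
i=0 j=1: A[i]=7>B[j]=3 take 3, j++
i=0 j=2: A[i]=7>B[j]=5 take 5, j++
i=0 j=3: A[i]=7<=B[j]=36 take 7, i++
i=1 j=3: A[i]=10<=B[j]=36 take 10, i++

i=2, j=3, merged so far=[2, 3, 5, 7, 10]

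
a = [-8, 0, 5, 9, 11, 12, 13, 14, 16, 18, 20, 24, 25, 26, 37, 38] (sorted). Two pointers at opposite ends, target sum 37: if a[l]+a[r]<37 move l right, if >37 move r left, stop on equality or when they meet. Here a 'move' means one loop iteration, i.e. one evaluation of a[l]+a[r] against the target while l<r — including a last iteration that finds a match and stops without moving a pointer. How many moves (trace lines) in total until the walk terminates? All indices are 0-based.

3 moves

[0,15] -8+38=30 <37 → l++
[1,15] 0+38=38 >37 → r--
[1,14] 0+37=37 → found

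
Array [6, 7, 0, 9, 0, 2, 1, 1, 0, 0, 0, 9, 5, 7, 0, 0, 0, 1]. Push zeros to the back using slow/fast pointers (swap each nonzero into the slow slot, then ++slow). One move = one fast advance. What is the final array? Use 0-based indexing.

[6, 7, 9, 2, 1, 1, 9, 5, 7, 1, 0, 0, 0, 0, 0, 0, 0, 0]

(s=0,f=0) a[fast]=6≠0 swap→a[0]=6 → slow++,fast++
(s=1,f=1) a[fast]=7≠0 swap→a[1]=7 → slow++,fast++
(s=2,f=2) a[fast]=0 → fast++
(s=2,f=3) a[fast]=9≠0 swap→a[2]=9 → slow++,fast++
(s=3,f=4) a[fast]=0 → fast++
(s=3,f=5) a[fast]=2≠0 swap→a[3]=2 → slow++,fast++
(s=4,f=6) a[fast]=1≠0 swap→a[4]=1 → slow++,fast++
(s=5,f=7) a[fast]=1≠0 swap→a[5]=1 → slow++,fast++
(s=6,f=8) a[fast]=0 → fast++
(s=6,f=9) a[fast]=0 → fast++
(s=6,f=10) a[fast]=0 → fast++
(s=6,f=11) a[fast]=9≠0 swap→a[6]=9 → slow++,fast++
(s=7,f=12) a[fast]=5≠0 swap→a[7]=5 → slow++,fast++
(s=8,f=13) a[fast]=7≠0 swap→a[8]=7 → slow++,fast++
(s=9,f=14) a[fast]=0 → fast++
(s=9,f=15) a[fast]=0 → fast++
(s=9,f=16) a[fast]=0 → fast++
(s=9,f=17) a[fast]=1≠0 swap→a[9]=1 → slow++,fast++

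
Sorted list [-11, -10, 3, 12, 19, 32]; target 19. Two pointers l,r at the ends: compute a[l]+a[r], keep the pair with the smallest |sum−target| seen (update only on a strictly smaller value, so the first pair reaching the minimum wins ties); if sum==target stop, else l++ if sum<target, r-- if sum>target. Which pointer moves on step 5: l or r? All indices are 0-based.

l

l=0 r=5: -11+32=21 d=2 *, r--
l=0 r=4: -11+19=8 d=11, l++
l=1 r=4: -10+19=9 d=10, l++
l=2 r=4: 3+19=22 d=3, r--
l=2 r=3: 3+12=15 d=4, l++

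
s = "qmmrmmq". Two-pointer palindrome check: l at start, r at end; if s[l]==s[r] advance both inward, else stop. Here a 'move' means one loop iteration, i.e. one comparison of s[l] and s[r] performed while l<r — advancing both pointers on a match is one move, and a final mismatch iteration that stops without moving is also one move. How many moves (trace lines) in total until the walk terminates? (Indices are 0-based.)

l=0 r=6: 'q'=='q', l++,r--
l=1 r=5: 'm'=='m', l++,r--
l=2 r=4: 'm'=='m', l++,r--

3 moves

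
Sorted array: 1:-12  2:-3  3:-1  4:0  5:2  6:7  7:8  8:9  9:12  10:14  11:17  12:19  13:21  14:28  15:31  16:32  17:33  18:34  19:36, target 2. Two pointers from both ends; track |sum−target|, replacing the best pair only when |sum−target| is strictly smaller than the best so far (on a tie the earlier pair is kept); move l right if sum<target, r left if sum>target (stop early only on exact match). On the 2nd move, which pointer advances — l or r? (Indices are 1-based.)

r

l=1 r=19: -12+36=24 d=22 *, r--
l=1 r=18: -12+34=22 d=20 *, r--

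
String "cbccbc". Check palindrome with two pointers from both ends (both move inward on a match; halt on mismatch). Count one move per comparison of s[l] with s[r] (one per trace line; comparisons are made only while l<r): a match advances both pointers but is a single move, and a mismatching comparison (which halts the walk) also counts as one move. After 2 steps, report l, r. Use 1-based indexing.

l=3, r=4

l=1 r=6: 'c'=='c', l++,r--
l=2 r=5: 'b'=='b', l++,r--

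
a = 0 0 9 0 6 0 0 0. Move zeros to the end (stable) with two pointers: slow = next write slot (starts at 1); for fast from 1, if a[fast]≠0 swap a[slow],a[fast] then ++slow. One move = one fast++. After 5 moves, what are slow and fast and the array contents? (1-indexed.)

slow=3, fast=6, a=[9, 6, 0, 0, 0, 0, 0, 0]

slow=1 fast=1: a[fast]=0, fast++
slow=1 fast=2: a[fast]=0, fast++
slow=1 fast=3: a[fast]=9≠0 swap→a[1]=9, slow++,fast++
slow=2 fast=4: a[fast]=0, fast++
slow=2 fast=5: a[fast]=6≠0 swap→a[2]=6, slow++,fast++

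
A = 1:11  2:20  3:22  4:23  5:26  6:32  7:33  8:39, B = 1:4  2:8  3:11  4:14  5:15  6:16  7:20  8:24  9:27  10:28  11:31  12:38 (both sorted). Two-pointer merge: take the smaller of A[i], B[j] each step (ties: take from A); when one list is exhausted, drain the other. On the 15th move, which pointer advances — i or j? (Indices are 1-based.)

i=1 j=1: A[i]=11>B[j]=4 take 4, j++
i=1 j=2: A[i]=11>B[j]=8 take 8, j++
i=1 j=3: A[i]=11<=B[j]=11 take 11, i++
i=2 j=3: A[i]=20>B[j]=11 take 11, j++
i=2 j=4: A[i]=20>B[j]=14 take 14, j++
i=2 j=5: A[i]=20>B[j]=15 take 15, j++
i=2 j=6: A[i]=20>B[j]=16 take 16, j++
i=2 j=7: A[i]=20<=B[j]=20 take 20, i++
i=3 j=7: A[i]=22>B[j]=20 take 20, j++
i=3 j=8: A[i]=22<=B[j]=24 take 22, i++
i=4 j=8: A[i]=23<=B[j]=24 take 23, i++
i=5 j=8: A[i]=26>B[j]=24 take 24, j++
i=5 j=9: A[i]=26<=B[j]=27 take 26, i++
i=6 j=9: A[i]=32>B[j]=27 take 27, j++
i=6 j=10: A[i]=32>B[j]=28 take 28, j++

j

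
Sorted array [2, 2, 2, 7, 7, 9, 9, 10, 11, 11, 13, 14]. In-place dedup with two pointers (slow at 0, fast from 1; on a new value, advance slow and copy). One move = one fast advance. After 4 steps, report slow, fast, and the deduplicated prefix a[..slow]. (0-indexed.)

(s=0,f=1) a[fast]=2=a[slow] dup → fast++
(s=0,f=2) a[fast]=2=a[slow] dup → fast++
(s=0,f=3) a[fast]=7≠a[slow]=2 write a[1]=7 → slow++,fast++
(s=1,f=4) a[fast]=7=a[slow] dup → fast++

slow=1, fast=5, prefix=[2, 7]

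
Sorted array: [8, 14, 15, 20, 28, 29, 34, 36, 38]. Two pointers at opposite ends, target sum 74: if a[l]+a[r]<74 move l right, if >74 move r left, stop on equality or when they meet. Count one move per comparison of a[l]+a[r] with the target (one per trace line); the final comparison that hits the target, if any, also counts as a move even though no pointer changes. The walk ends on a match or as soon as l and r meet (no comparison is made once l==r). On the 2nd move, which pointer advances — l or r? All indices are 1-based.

l

[1,9] 8+38=46 <74 → l++
[2,9] 14+38=52 <74 → l++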